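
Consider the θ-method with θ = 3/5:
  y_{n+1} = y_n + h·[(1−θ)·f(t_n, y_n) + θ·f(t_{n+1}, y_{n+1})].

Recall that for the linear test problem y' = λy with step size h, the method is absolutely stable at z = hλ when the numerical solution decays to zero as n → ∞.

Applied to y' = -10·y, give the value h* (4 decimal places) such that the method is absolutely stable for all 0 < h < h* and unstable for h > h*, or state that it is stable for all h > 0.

On y'=λy, z=hλ:
  y_{n+1} = y_n + z·[2/5·y_n + 3/5·y_{n+1}] ⇒ (1 − 3/5z)y_{n+1} = (1 + 2/5z)y_n
  ⇒ R(z) = (1 + 2/5z)/(1 − 3/5z).

Solve |R(x)|<1 on ℝ⁻.
x=-1.73: |R|=0.1511
x=-2: |R|=0.0909
x=-10: |R|=0.4286
x=-100: |R|=0.6393
θ=3/5≥1/2 ⇒ |1+2/5x|<|1−3/5x| ∀x<0 ⇒ interval (−∞,0).

unbounded; (−∞, 0). Any h>0 works for λ=-10.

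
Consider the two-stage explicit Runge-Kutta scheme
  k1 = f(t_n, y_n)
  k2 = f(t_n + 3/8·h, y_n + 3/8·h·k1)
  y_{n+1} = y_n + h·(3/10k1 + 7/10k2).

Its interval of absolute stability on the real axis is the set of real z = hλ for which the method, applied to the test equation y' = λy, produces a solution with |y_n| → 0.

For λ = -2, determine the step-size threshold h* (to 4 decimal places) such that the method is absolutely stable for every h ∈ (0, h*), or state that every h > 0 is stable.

(-3.8095,0); λ=-2 ⇒ h* = (80/21)/2 = 1.9048.

Set f=λy, z=hλ:
  k1=λy_n ⇒ h·k1=z·y_n;  k2=λ(1+3/8z)y_n ⇒ h·k2=z(1+3/8z)y_n
  y_{n+1}/y_n = 1 + 3/10z + 7/10z(1+3/8z) = 1 + z + 21/80z²
  Hence R(z) = 1 + z + 21/80z².

Need |R(x)|<1, x<0.
x=-1.4: |R|=0.1145
R=1: x+21/80x²=0 ⇒ x=−80/21=-3.8095; min R=1−1/(4·21/80)=0.0476>−1
Confirm numerically:
  x=-3.431: |R|=0.65909 <1
  x=-2.549: |R|=0.15657 <1
  x=-2.493: |R|=0.13845 <1
  x=-4.179: |R|=1.40531 >1
  x=-4.055: |R|=1.26129 >1
  x=-3.966: |R|=1.16290 >1
Stable set (-3.8095, 0).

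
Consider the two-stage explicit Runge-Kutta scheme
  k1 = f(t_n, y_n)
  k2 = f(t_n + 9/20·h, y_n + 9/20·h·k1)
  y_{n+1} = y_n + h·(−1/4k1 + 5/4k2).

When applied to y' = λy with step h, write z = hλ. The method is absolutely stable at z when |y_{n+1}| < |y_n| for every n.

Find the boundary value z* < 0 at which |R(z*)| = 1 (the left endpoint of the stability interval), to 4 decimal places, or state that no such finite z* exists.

left endpoint -1.7778.

On y'=λy, z=hλ:
  k1=λy_n ⇒ h·k1=z·y_n;  k2=λ(1+9/20z)y_n ⇒ h·k2=z(1+9/20z)y_n
  y_{n+1}/y_n = 1 − 1/4z + 5/4z(1+9/20z) = 1 + z + 9/16z²
  ⇒ R(z) = 1 + z + 9/16z².

Solve |R(x)|<1 on ℝ⁻.
x=-0.34: |R|=0.7250
R=1: x+9/16x²=0 ⇒ x=−16/9=-1.7778; min R=1−1/(4·9/16)=0.5556>−1
Confirm numerically:
  x=-1.596: |R|=0.83681 <1
  x=-1.573: |R|=0.81881 <1
  x=-1.049: |R|=0.56998 <1
  x=-1.047: |R|=0.56962 <1
  x=-2.293: |R|=1.66454 >1
  x=-2.231: |R|=1.56877 >1
Stable set (-1.7778, 0).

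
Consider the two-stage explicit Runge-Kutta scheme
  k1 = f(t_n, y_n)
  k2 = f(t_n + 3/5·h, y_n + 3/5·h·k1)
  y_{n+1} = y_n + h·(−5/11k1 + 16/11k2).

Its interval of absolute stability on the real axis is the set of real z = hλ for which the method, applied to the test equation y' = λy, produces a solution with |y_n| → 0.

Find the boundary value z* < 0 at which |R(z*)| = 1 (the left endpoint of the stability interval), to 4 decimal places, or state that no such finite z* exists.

z* = -1.1458.

With y'=λy (z=hλ):
  k1=λy_n ⇒ h·k1=z·y_n;  k2=λ(1+3/5z)y_n ⇒ h·k2=z(1+3/5z)y_n
  y_{n+1}/y_n = 1 − 5/11z + 16/11z(1+3/5z) = 1 + z + 48/55z²
  Hence R(z) = 1 + z + 48/55z².

Find x<0 with |R(x)|<1.
x=-1.75: |R|=1.9227
R=1: x+48/55x²=0 ⇒ x=−55/48=-1.1458; min R=1−1/(4·48/55)=0.7135>−1
Confirm numerically:
  x=-0.669: |R|=0.72160 <1
  x=-0.653: |R|=0.71914 <1
  x=-0.567: |R|=0.71357 <1
  x=-1.514: |R|=1.48646 >1
  x=-1.496: |R|=1.45718 >1
Interval (-1.1458, 0).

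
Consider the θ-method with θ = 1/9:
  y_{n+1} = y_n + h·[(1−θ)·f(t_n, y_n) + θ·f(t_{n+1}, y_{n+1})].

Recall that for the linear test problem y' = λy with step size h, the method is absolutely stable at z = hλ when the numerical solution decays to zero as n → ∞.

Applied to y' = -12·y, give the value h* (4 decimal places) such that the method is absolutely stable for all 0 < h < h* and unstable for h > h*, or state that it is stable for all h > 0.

(-2.5714,0); λ=-12 ⇒ h* = (18/7)/12 = 0.2143.

With y'=λy (z=hλ):
  y_{n+1} = y_n + z·[8/9·y_n + 1/9·y_{n+1}] ⇒ (1 − 1/9z)y_{n+1} = (1 + 8/9z)y_n
  ⇒ R(z) = (1 + 8/9z)/(1 − 1/9z).

Find x<0 with |R(x)|<1.
x=-1.19: |R|=0.0510
R=−1: 1+8/9x = −1+1/9x ⇒ -7/9x=2 ⇒ x=2/(-7/9)=-2.5714
Confirm numerically:
  x=-2.184: |R|=0.75751 <1
  x=-1.942: |R|=0.59733 <1
  x=-1.550: |R|=0.32227 <1
  x=-1.193: |R|=0.05337 <1
  x=-2.985: |R|=1.24155 >1
  x=-2.701: |R|=1.07751 >1
Interval (-2.5714, 0).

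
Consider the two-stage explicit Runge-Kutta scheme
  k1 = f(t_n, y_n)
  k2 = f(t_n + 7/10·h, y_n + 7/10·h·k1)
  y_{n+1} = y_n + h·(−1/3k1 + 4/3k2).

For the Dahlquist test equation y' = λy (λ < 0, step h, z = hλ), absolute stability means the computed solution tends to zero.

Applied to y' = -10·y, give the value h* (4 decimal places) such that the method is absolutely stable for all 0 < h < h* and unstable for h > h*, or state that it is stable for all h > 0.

Test eqn y'=λy, z=hλ:
  k1=λy_n ⇒ h·k1=z·y_n;  k2=λ(1+7/10z)y_n ⇒ h·k2=z(1+7/10z)y_n
  y_{n+1}/y_n = 1 − 1/3z + 4/3z(1+7/10z) = 1 + z + 14/15z²
  Hence R(z) = 1 + z + 14/15z².

Boundary: |R(x)|=1, x<0.
x=-1.27: |R|=1.2354
R=1: x+14/15x²=0 ⇒ x=−15/14=-1.0714; min R=1−1/(4·14/15)=0.7321>−1
Confirm numerically:
  x=-1.048: |R|=0.97708 <1
  x=-0.711: |R|=0.76082 <1
  x=-0.708: |R|=0.75985 <1
  x=-1.651: |R|=1.89308 >1
  x=-1.622: |R|=1.83349 >1
  x=-1.110: |R|=1.03996 >1
Stable set (-1.0714, 0).

(-1.0714,0); λ=-10 ⇒ h* = (15/14)/10 = 0.1071.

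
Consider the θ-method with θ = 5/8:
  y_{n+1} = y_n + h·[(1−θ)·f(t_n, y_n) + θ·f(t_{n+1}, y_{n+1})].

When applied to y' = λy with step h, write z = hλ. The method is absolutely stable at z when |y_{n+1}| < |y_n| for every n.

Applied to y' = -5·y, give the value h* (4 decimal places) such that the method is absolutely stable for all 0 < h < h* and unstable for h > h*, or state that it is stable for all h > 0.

With y'=λy (z=hλ):
  y_{n+1} = y_n + z·[3/8·y_n + 5/8·y_{n+1}] ⇒ (1 − 5/8z)y_{n+1} = (1 + 3/8z)y_n
  so R(z) = (1 + 3/8z)/(1 − 5/8z).

Boundary: |R(x)|=1, x<0.
x=-0.37: |R|=0.6995
x=-2: |R|=0.1111
x=-10: |R|=0.3793
x=-100: |R|=0.5748
θ=5/8≥1/2 ⇒ |1+3/8x|<|1−5/8x| ∀x<0 ⇒ interval (−∞,0).

interval (−∞, 0). Any h>0 works for λ=-5.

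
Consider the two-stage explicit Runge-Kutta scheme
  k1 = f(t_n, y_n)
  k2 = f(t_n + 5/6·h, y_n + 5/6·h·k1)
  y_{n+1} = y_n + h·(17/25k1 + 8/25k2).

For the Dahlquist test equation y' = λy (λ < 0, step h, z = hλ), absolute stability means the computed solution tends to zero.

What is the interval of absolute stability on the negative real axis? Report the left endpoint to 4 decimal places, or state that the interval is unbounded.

z∈(-3.7500,0).

With y'=λy (z=hλ):
  k1=λy_n ⇒ h·k1=z·y_n;  k2=λ(1+5/6z)y_n ⇒ h·k2=z(1+5/6z)y_n
  y_{n+1}/y_n = 1 + 17/25z + 8/25z(1+5/6z) = 1 + z + 4/15z²
  ⇒ R(z) = 1 + z + 4/15z².

Need |R(x)|<1, x<0.
x=-1.73: |R|=0.0681
R=1: x+4/15x²=0 ⇒ x=−15/4=-3.7500; min R=1−1/(4·4/15)=0.0625>−1
Confirm numerically:
  x=-3.114: |R|=0.47187 <1
  x=-3.101: |R|=0.46332 <1
  x=-2.901: |R|=0.34321 <1
  x=-4.347: |R|=1.69204 >1
  x=-4.088: |R|=1.36847 >1
  x=-3.781: |R|=1.03126 >1
Interval (-3.7500, 0).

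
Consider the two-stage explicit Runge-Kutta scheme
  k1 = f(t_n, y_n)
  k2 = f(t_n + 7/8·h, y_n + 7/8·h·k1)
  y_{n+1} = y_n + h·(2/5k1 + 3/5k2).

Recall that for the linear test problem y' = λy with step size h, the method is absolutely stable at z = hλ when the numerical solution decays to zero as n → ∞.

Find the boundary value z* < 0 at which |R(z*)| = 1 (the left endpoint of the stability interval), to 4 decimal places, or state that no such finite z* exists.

left endpoint -1.9048.

On y'=λy, z=hλ:
  k1=λy_n ⇒ h·k1=z·y_n;  k2=λ(1+7/8z)y_n ⇒ h·k2=z(1+7/8z)y_n
  y_{n+1}/y_n = 1 + 2/5z + 3/5z(1+7/8z) = 1 + z + 21/40z²
  ⇒ R(z) = 1 + z + 21/40z².

Find x<0 with |R(x)|<1.
x=-1.5: |R|=0.6813
R=1: x+21/40x²=0 ⇒ x=−40/21=-1.9048; min R=1−1/(4·21/40)=0.5238>−1
Confirm numerically:
  x=-1.482: |R|=0.67107 <1
  x=-1.416: |R|=0.63665 <1
  x=-1.398: |R|=0.62806 <1
  x=-2.305: |R|=1.48434 >1
  x=-2.212: |R|=1.35680 >1
Stable set (-1.9048, 0).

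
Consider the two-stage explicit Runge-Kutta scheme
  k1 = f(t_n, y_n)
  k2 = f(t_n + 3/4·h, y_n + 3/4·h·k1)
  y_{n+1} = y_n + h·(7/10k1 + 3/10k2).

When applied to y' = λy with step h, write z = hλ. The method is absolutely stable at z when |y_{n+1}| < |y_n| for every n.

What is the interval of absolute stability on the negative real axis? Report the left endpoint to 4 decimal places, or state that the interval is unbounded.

(-4.4444, 0).

With y'=λy (z=hλ):
  k1=λy_n ⇒ h·k1=z·y_n;  k2=λ(1+3/4z)y_n ⇒ h·k2=z(1+3/4z)y_n
  y_{n+1}/y_n = 1 + 7/10z + 3/10z(1+3/4z) = 1 + z + 9/40z²
  R(z) = 1 + z + 9/40z².

Boundary: |R(x)|=1, x<0.
x=-1.35: |R|=0.0601
R=1: x+9/40x²=0 ⇒ x=−40/9=-4.4444; min R=1−1/(4·9/40)=-0.1111>−1
Confirm numerically:
  x=-3.845: |R|=0.48141 <1
  x=-3.132: |R|=0.07512 <1
  x=-2.390: |R|=0.10478 <1
  x=-4.738: |R|=1.31294 >1
  x=-4.656: |R|=1.22163 >1
  x=-4.482: |R|=1.03787 >1
Interval (-4.4444, 0).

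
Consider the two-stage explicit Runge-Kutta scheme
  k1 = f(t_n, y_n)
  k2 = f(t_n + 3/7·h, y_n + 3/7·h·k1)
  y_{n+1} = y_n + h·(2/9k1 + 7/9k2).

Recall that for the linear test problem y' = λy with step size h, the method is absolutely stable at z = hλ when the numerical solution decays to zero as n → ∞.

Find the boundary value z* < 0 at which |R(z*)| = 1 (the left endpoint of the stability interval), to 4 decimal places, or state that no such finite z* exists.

Test eqn y'=λy, z=hλ:
  k1=λy_n ⇒ h·k1=z·y_n;  k2=λ(1+3/7z)y_n ⇒ h·k2=z(1+3/7z)y_n
  y_{n+1}/y_n = 1 + 2/9z + 7/9z(1+3/7z) = 1 + z + 1/3z²
  so R(z) = 1 + z + 1/3z².

Boundary: |R(x)|=1, x<0.
x=-1.34: |R|=0.2585
R=1: x+1/3x²=0 ⇒ x=−3=-3.0000; min R=1−1/(4·1/3)=0.2500>−1
Confirm numerically:
  x=-2.754: |R|=0.77417 <1
  x=-2.739: |R|=0.76171 <1
  x=-1.595: |R|=0.25301 <1
  x=-3.233: |R|=1.25110 >1
  x=-3.214: |R|=1.22927 >1
  x=-3.034: |R|=1.03439 >1
So |R|<1 on (-3.0000, 0).

left endpoint -3.0000.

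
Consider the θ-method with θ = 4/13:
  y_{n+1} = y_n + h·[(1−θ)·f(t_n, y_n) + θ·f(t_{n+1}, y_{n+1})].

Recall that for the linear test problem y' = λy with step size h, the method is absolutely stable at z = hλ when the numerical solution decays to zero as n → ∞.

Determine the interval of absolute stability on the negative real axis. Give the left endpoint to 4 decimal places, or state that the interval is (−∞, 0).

(-5.2000, 0).

Set f=λy, z=hλ:
  y_{n+1} = y_n + z·[9/13·y_n + 4/13·y_{n+1}] ⇒ (1 − 4/13z)y_{n+1} = (1 + 9/13z)y_n
  R(z) = (1 + 9/13z)/(1 − 4/13z).

Need |R(x)|<1, x<0.
x=-1.07: |R|=0.1950
R=−1: 1+9/13x = −1+4/13x ⇒ -5/13x=2 ⇒ x=2/(-5/13)=-5.2000
Confirm numerically:
  x=-4.273: |R|=0.84597 <1
  x=-3.790: |R|=0.74964 <1
  x=-3.094: |R|=0.58504 <1
  x=-2.326: |R|=0.35572 <1
  x=-5.398: |R|=1.02862 >1
  x=-5.254: |R|=1.00794 >1
  x=-5.229: |R|=1.00428 >1
Stable set (-5.2000, 0).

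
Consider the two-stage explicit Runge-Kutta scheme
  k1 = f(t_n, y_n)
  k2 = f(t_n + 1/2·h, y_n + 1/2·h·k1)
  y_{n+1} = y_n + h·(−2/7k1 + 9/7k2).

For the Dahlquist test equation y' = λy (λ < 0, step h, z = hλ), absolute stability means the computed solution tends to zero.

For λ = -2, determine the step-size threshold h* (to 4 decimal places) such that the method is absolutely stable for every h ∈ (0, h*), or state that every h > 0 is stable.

With y'=λy (z=hλ):
  k1=λy_n ⇒ h·k1=z·y_n;  k2=λ(1+1/2z)y_n ⇒ h·k2=z(1+1/2z)y_n
  y_{n+1}/y_n = 1 − 2/7z + 9/7z(1+1/2z) = 1 + z + 9/14z²
  Hence R(z) = 1 + z + 9/14z².

Boundary: |R(x)|=1, x<0.
x=-0.6: |R|=0.6314
R=1: x+9/14x²=0 ⇒ x=−14/9=-1.5556; min R=1−1/(4·9/14)=0.6111>−1
Confirm numerically:
  x=-1.389: |R|=0.85128 <1
  x=-0.891: |R|=0.61935 <1
  x=-0.715: |R|=0.61364 <1
  x=-0.672: |R|=0.61830 <1
  x=-2.138: |R|=1.80053 >1
  x=-2.097: |R|=1.72991 >1
  x=-2.038: |R|=1.63207 >1
Stable set (-1.5556, 0).

(-1.5556,0); λ=-2 ⇒ h* = (14/9)/2 = 0.7778.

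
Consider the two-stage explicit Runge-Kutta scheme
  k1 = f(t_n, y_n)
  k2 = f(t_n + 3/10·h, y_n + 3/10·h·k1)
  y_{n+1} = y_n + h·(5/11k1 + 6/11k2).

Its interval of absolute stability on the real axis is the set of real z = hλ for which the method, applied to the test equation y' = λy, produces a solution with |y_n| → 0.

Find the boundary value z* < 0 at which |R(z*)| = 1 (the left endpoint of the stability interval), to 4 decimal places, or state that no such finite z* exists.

Set f=λy, z=hλ:
  k1=λy_n ⇒ h·k1=z·y_n;  k2=λ(1+3/10z)y_n ⇒ h·k2=z(1+3/10z)y_n
  y_{n+1}/y_n = 1 + 5/11z + 6/11z(1+3/10z) = 1 + z + 9/55z²
  Hence R(z) = 1 + z + 9/55z².

Boundary: |R(x)|=1, x<0.
x=-0.39: |R|=0.6349
R=1: x+9/55x²=0 ⇒ x=−55/9=-6.1111; min R=1−1/(4·9/55)=-0.5278>−1
Confirm numerically:
  x=-5.217: |R|=0.23671 <1
  x=-4.599: |R|=0.13796 <1
  x=-3.442: |R|=0.50334 <1
  x=-2.767: |R|=0.51415 <1
  x=-6.399: |R|=1.30145 >1
  x=-6.141: |R|=1.03004 >1
Interval (-6.1111, 0).

left endpoint -6.1111.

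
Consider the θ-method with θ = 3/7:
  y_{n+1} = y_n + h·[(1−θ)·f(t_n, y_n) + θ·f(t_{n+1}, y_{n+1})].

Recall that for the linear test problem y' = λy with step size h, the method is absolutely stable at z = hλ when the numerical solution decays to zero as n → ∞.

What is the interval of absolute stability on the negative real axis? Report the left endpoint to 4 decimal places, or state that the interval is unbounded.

z∈(-14.0000,0).

On y'=λy, z=hλ:
  y_{n+1} = y_n + z·[4/7·y_n + 3/7·y_{n+1}] ⇒ (1 − 3/7z)y_{n+1} = (1 + 4/7z)y_n
  Hence R(z) = (1 + 4/7z)/(1 − 3/7z).

Solve |R(x)|<1 on ℝ⁻.
x=-1.67: |R|=0.0266
R=−1: 1+4/7x = −1+3/7x ⇒ -1/7x=2 ⇒ x=2/(-1/7)=-14.0000
Confirm numerically:
  x=-11.817: |R|=0.94858 <1
  x=-9.948: |R|=0.89002 <1
  x=-7.637: |R|=0.78727 <1
  x=-5.654: |R|=0.65170 <1
  x=-14.251: |R|=1.00504 >1
  x=-14.024: |R|=1.00049 >1
Interval (-14.0000, 0).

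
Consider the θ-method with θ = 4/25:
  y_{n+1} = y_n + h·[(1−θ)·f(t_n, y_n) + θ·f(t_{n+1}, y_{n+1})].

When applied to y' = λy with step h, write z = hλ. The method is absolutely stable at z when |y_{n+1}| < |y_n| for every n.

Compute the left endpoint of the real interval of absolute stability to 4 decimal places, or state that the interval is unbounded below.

Set f=λy, z=hλ:
  y_{n+1} = y_n + z·[21/25·y_n + 4/25·y_{n+1}] ⇒ (1 − 4/25z)y_{n+1} = (1 + 21/25z)y_n
  so R(z) = (1 + 21/25z)/(1 − 4/25z).

Find x<0 with |R(x)|<1.
x=-1.58: |R|=0.2612
R=−1: 1+21/25x = −1+4/25x ⇒ -17/25x=2 ⇒ x=2/(-17/25)=-2.9412
Confirm numerically:
  x=-1.742: |R|=0.36230 <1
  x=-1.688: |R|=0.32905 <1
  x=-1.603: |R|=0.27579 <1
  x=-1.297: |R|=0.07410 <1
  x=-3.502: |R|=1.24441 >1
  x=-3.305: |R|=1.16183 >1
Stable set (-2.9412, 0).

z* = -2.9412.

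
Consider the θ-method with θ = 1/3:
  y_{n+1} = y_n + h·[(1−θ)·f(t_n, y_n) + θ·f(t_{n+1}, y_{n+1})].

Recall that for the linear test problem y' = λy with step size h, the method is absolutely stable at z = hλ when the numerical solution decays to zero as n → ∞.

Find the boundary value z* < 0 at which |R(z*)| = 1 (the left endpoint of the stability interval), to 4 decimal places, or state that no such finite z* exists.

left endpoint -6.0000.

With y'=λy (z=hλ):
  y_{n+1} = y_n + z·[2/3·y_n + 1/3·y_{n+1}] ⇒ (1 − 1/3z)y_{n+1} = (1 + 2/3z)y_n
  ⇒ R(z) = (1 + 2/3z)/(1 − 1/3z).

Find x<0 with |R(x)|<1.
x=-1.12: |R|=0.1845
R=−1: 1+2/3x = −1+1/3x ⇒ -1/3x=2 ⇒ x=2/(-1/3)=-6.0000
Confirm numerically:
  x=-5.860: |R|=0.98420 <1
  x=-5.515: |R|=0.94304 <1
  x=-4.019: |R|=0.71777 <1
  x=-2.819: |R|=0.45334 <1
  x=-6.545: |R|=1.05710 >1
  x=-6.384: |R|=1.04092 >1
  x=-6.174: |R|=1.01897 >1
Stable set (-6.0000, 0).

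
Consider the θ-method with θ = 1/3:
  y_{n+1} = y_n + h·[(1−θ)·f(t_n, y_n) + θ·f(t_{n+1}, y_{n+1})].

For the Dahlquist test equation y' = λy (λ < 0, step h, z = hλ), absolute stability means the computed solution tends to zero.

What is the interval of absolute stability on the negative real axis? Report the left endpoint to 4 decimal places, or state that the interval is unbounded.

Set f=λy, z=hλ:
  y_{n+1} = y_n + z·[2/3·y_n + 1/3·y_{n+1}] ⇒ (1 − 1/3z)y_{n+1} = (1 + 2/3z)y_n
  R(z) = (1 + 2/3z)/(1 − 1/3z).

Boundary: |R(x)|=1, x<0.
x=-0.81: |R|=0.3622
R=−1: 1+2/3x = −1+1/3x ⇒ -1/3x=2 ⇒ x=2/(-1/3)=-6.0000
Confirm numerically:
  x=-5.390: |R|=0.92729 <1
  x=-5.022: |R|=0.87809 <1
  x=-4.524: |R|=0.80383 <1
  x=-3.080: |R|=0.51974 <1
  x=-6.226: |R|=1.02450 >1
  x=-6.178: |R|=1.01939 >1
Interval (-6.0000, 0).

(-6.0000, 0).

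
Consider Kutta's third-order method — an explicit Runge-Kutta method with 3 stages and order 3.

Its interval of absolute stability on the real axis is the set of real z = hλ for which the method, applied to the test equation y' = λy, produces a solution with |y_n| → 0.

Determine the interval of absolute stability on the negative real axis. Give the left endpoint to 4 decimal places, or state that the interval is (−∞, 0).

Test eqn y'=λy, z=hλ:
  order 3, 3-stage ⇒ R(z)=1+z+z^2/2+z^3/6
  (e.g. R(-0.84)=0.41402, |R|=0.41402)

Need |R(x)|<1, x<0.
x=-0.84: |R|=0.4140
|R(-2.41)|=0.8389 |R(-2.26)|=0.6301 |R(-0.69)|=0.4933
Bisect:
  x_lo=-2.9637 |R|=1.9105  x_hi=-0.0656 |R|=0.9365
  mid=-1.51465 |R|=0.05329 →hi
  mid=-2.23917 |R|=0.60338 →hi
  mid=-2.60143 |R|=1.15188 →lo
  mid=-2.42030 |R|=0.85433 →hi
  mid=-2.51086 |R|=0.99691 →hi
  mid=-2.55615 |R|=1.07280 →lo
  mid=-2.53351 |R|=1.03446 →lo
  mid=-2.52218 |R|=1.01559 →lo
  ...
  [-2.51281,-2.51263] ⇒ x*=-2.5127
Stable set (-2.5127, 0).

(-2.5127, 0).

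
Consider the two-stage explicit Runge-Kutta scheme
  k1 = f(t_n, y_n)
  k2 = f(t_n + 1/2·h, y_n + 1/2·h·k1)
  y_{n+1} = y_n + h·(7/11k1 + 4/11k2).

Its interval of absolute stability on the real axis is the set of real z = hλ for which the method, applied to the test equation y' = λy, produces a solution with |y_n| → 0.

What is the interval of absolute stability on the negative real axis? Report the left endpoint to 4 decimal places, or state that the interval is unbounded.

With y'=λy (z=hλ):
  k1=λy_n ⇒ h·k1=z·y_n;  k2=λ(1+1/2z)y_n ⇒ h·k2=z(1+1/2z)y_n
  y_{n+1}/y_n = 1 + 7/11z + 4/11z(1+1/2z) = 1 + z + 2/11z²
  ⇒ R(z) = 1 + z + 2/11z².

Boundary: |R(x)|=1, x<0.
x=-1.17: |R|=0.0789
R=1: x+2/11x²=0 ⇒ x=−11/2=-5.5000; min R=1−1/(4·2/11)=-0.3750>−1
Confirm numerically:
  x=-5.473: |R|=0.97313 <1
  x=-5.095: |R|=0.62482 <1
  x=-3.124: |R|=0.34957 <1
  x=-2.890: |R|=0.37144 <1
  x=-6.002: |R|=1.54782 >1
  x=-5.921: |R|=1.45323 >1
  x=-5.746: |R|=1.25700 >1
So |R|<1 on (-5.5000, 0).

z∈(-5.5000,0).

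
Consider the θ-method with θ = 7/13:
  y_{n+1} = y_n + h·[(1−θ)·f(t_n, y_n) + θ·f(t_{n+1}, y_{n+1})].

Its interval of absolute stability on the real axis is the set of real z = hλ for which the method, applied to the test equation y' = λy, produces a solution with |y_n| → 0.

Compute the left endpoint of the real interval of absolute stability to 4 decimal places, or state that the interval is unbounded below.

On y'=λy, z=hλ:
  y_{n+1} = y_n + z·[6/13·y_n + 7/13·y_{n+1}] ⇒ (1 − 7/13z)y_{n+1} = (1 + 6/13z)y_n
  so R(z) = (1 + 6/13z)/(1 − 7/13z).

Find x<0 with |R(x)|<1.
x=-1.44: |R|=0.1889
x=-2: |R|=0.0370
x=-10: |R|=0.5663
x=-100: |R|=0.8233
θ=7/13≥1/2 ⇒ |1+6/13x|<|1−7/13x| ∀x<0 ⇒ stable on all of ℝ⁻.

interval (−∞, 0).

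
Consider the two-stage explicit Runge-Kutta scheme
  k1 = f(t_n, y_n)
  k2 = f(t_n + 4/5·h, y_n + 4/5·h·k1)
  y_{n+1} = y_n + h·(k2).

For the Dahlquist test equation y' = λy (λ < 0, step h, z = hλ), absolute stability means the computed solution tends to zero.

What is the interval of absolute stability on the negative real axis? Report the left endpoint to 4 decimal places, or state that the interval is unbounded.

Test eqn y'=λy, z=hλ:
  k1=λy_n ⇒ h·k1=z·y_n;  k2=λ(1+4/5z)y_n ⇒ h·k2=z(1+4/5z)y_n
  y_{n+1}/y_n = 1 + z(1+4/5z) = 1 + z + 4/5z²
  R(z) = 1 + z + 4/5z².

Boundary: |R(x)|=1, x<0.
x=-1.25: |R|=1.0000
R=1: x+4/5x²=0 ⇒ x=−5/4=-1.2500; min R=1−1/(4·4/5)=0.6875>−1
Confirm numerically:
  x=-1.110: |R|=0.87568 <1
  x=-0.699: |R|=0.69188 <1
  x=-0.508: |R|=0.69845 <1
  x=-1.690: |R|=1.59488 >1
  x=-1.626: |R|=1.48910 >1
  x=-1.399: |R|=1.16676 >1
So |R|<1 on (-1.2500, 0).

z∈(-1.2500,0).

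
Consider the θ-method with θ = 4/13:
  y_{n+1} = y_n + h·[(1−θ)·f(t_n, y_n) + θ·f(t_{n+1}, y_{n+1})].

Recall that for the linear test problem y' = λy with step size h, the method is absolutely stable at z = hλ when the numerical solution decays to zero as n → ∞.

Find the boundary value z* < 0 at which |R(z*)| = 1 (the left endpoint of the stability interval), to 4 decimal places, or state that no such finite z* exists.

With y'=λy (z=hλ):
  y_{n+1} = y_n + z·[9/13·y_n + 4/13·y_{n+1}] ⇒ (1 − 4/13z)y_{n+1} = (1 + 9/13z)y_n
  ⇒ R(z) = (1 + 9/13z)/(1 − 4/13z).

Need |R(x)|<1, x<0.
x=-1.06: |R|=0.2007
R=−1: 1+9/13x = −1+4/13x ⇒ -5/13x=2 ⇒ x=2/(-5/13)=-5.2000
Confirm numerically:
  x=-4.763: |R|=0.93183 <1
  x=-4.664: |R|=0.91534 <1
  x=-2.844: |R|=0.51674 <1
  x=-5.631: |R|=1.06066 >1
  x=-5.338: |R|=1.02009 >1
So |R|<1 on (-5.2000, 0).

z* = -5.2000.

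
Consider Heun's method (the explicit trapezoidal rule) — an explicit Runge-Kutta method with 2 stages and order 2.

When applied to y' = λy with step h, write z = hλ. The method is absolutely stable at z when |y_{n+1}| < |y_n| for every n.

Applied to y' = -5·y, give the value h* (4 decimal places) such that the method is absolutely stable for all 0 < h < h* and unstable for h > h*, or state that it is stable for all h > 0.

(-2.0000,0); λ=-5 ⇒ h* = 0.4000.

Set f=λy, z=hλ:
  order 2, 2-stage ⇒ R(z)=1+z+z^2/2
  (e.g. R(-1.47)=0.61045, |R|=0.61045)

Need |R(x)|<1, x<0.
x=-1.47: |R|=0.6104
|R(-1.34)|=0.5578 |R(-1.19)|=0.5181 |R(-0.76)|=0.5288
Bisect:
  x_lo=-2.3862 |R|=1.4608  x_hi=-0.1023 |R|=0.9030
  mid=-1.24423 |R|=0.52983 →hi
  mid=-1.81522 |R|=0.83229 →hi
  mid=-2.10071 |R|=1.10578 →lo
  mid=-1.95797 |R|=0.95885 →hi
  mid=-2.02934 |R|=1.02977 →lo
  mid=-1.99365 |R|=0.99367 →hi
  mid=-2.01150 |R|=1.01156 →lo
  mid=-2.00257 |R|=1.00258 →lo
  mid=-1.99811 |R|=0.99811 →hi
  mid=-2.00034 |R|=1.00034 →lo
  ...
  [-2.00006,-1.99992] ⇒ x*=-2.0000
So |R|<1 on (-2.0000, 0).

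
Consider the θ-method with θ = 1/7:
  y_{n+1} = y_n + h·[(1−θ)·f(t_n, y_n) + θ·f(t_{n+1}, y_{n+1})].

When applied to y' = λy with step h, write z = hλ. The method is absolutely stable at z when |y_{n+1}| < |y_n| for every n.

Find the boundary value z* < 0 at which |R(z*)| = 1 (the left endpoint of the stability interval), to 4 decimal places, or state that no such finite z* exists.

With y'=λy (z=hλ):
  y_{n+1} = y_n + z·[6/7·y_n + 1/7·y_{n+1}] ⇒ (1 − 1/7z)y_{n+1} = (1 + 6/7z)y_n
  so R(z) = (1 + 6/7z)/(1 − 1/7z).

Need |R(x)|<1, x<0.
x=-1.03: |R|=0.1021
R=−1: 1+6/7x = −1+1/7x ⇒ -5/7x=2 ⇒ x=2/(-5/7)=-2.8000
Confirm numerically:
  x=-2.677: |R|=0.93645 <1
  x=-2.585: |R|=0.88785 <1
  x=-2.071: |R|=0.59817 <1
  x=-3.394: |R|=1.28574 >1
  x=-3.099: |R|=1.14803 >1
  x=-3.011: |R|=1.10538 >1
Interval (-2.8000, 0).

z* = -2.8000.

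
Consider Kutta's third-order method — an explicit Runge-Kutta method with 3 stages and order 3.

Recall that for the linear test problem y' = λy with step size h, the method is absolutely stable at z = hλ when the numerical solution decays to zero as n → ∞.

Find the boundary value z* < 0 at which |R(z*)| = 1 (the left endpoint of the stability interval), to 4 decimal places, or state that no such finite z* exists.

On y'=λy, z=hλ:
  order 3, 3-stage ⇒ R(z)=1+z+z^2/2+z^3/6
  (e.g. R(-1.59)=0.00410, |R|=0.00410)

Find x<0 with |R(x)|<1.
x=-1.59: |R|=0.0041
|R(-1.65)|=0.0374 |R(-1.49)|=0.0687 |R(-0.93)|=0.3684
Bisect:
  x_lo=-2.9520 |R|=1.8822  x_hi=-0.3491 |R|=0.7047
  mid=-1.65056 |R|=0.03784 →hi
  mid=-2.30127 |R|=0.68454 →hi
  mid=-2.62662 |R|=1.19729 →lo
  mid=-2.46395 |R|=0.92155 →hi
  mid=-2.54529 |R|=1.05431 →lo
  mid=-2.50462 |R|=0.98668 →hi
  mid=-2.52495 |R|=1.02018 →lo
  mid=-2.51478 |R|=1.00335 →lo
  mid=-2.50970 |R|=0.99500 →hi
  ...
  [-2.51288,-2.51272] ⇒ x*=-2.5127
So |R|<1 on (-2.5127, 0).

left endpoint -2.5127.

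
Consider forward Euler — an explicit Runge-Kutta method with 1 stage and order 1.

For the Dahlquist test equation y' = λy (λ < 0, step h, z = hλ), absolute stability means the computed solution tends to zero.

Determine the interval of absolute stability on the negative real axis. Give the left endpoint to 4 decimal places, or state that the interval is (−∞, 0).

On y'=λy, z=hλ:
  order 1, 1-stage ⇒ R(z)=1+z
  (e.g. R(-0.54)=0.46000, |R|=0.46000)

Need |R(x)|<1, x<0.
x=-0.54: |R|=0.4600
|R(-1.26)|=0.2600 |R(-1.21)|=0.2100 |R(-0.57)|=0.4300
Bisect:
  x_lo=-2.5756 |R|=1.5756  x_hi=-0.1534 |R|=0.8466
  mid=-1.36449 |R|=0.36449 →hi
  mid=-1.97002 |R|=0.97002 →hi
  mid=-2.27279 |R|=1.27279 →lo
  mid=-2.12141 |R|=1.12141 →lo
  mid=-2.04572 |R|=1.04572 →lo
  mid=-2.00787 |R|=1.00787 →lo
  mid=-1.98895 |R|=0.98895 →hi
  ...
  [-2.00003,-1.99989] ⇒ x*=-2.0000
So |R|<1 on (-2.0000, 0).

z∈(-2.0000,0).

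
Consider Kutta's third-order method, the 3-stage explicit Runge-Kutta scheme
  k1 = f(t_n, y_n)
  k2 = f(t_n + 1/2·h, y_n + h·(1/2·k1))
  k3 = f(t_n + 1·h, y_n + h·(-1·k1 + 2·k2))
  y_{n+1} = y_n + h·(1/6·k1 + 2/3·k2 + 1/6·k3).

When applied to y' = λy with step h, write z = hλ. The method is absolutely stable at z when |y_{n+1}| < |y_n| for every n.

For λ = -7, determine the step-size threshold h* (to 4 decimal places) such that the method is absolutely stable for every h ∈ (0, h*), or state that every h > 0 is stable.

On y'=λy, z=hλ:
  order 3, 3-stage ⇒ R(z)=1+z+z^2/2+z^3/6
  (e.g. R(-0.67)=0.50432, |R|=0.50432)

Boundary: |R(x)|=1, x<0.
x=-0.67: |R|=0.5043
|R(-2.24)|=0.6044 |R(-1.63)|=0.0233 |R(-0.81)|=0.4295
Bisect:
  x_lo=-2.9671 |R|=1.9188  x_hi=-0.1575 |R|=0.8543
  mid=-1.56229 |R|=0.02256 →hi
  mid=-2.26469 |R|=0.63615 →hi
  mid=-2.61590 |R|=1.17783 →lo
  mid=-2.44030 |R|=0.88478 →hi
  mid=-2.52810 |R|=1.02542 →lo
  mid=-2.48420 |R|=0.95367 →hi
  mid=-2.50615 |R|=0.98918 →hi
  ...
  [-2.51283,-2.51266] ⇒ x*=-2.5127
Interval (-2.5127, 0).

(-2.5127,0); λ=-7 ⇒ h* = 0.3590.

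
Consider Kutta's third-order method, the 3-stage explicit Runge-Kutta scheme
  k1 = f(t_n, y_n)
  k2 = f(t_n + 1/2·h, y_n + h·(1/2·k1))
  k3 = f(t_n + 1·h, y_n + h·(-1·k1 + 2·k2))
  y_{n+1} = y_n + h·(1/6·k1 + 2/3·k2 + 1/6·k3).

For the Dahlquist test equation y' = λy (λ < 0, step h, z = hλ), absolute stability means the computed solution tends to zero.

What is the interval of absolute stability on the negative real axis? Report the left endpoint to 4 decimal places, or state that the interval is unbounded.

z∈(-2.5127,0).

Test eqn y'=λy, z=hλ:
  order 3, 3-stage ⇒ R(z)=1+z+z^2/2+z^3/6
  (e.g. R(-0.83)=0.41915, |R|=0.41915)

Need |R(x)|<1, x<0.
x=-0.83: |R|=0.4192
|R(-2.82)|=1.5814 |R(-2.78)|=1.4966 |R(-2.19)|=0.5425
Bisect:
  x_lo=-2.9758 |R|=1.9402  x_hi=-0.3788 |R|=0.6839
  mid=-1.67731 |R|=0.05711 →hi
  mid=-2.32657 |R|=0.71903 →hi
  mid=-2.65120 |R|=1.24258 →lo
  mid=-2.48888 |R|=0.96119 →hi
  mid=-2.57004 |R|=1.09672 →lo
  mid=-2.52946 |R|=1.02770 →lo
  mid=-2.50917 |R|=0.99413 →hi
  ...
  [-2.51282,-2.51266] ⇒ x*=-2.5127
Interval (-2.5127, 0).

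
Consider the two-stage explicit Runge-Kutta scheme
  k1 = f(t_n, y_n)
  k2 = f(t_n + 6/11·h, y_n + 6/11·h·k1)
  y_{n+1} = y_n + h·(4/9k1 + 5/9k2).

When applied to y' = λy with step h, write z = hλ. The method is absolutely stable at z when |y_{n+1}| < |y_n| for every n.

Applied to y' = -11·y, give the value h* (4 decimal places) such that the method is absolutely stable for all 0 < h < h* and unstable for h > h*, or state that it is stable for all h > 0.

(-3.3000,0); λ=-11 ⇒ h* = (33/10)/11 = 0.3000.

Test eqn y'=λy, z=hλ:
  k1=λy_n ⇒ h·k1=z·y_n;  k2=λ(1+6/11z)y_n ⇒ h·k2=z(1+6/11z)y_n
  y_{n+1}/y_n = 1 + 4/9z + 5/9z(1+6/11z) = 1 + z + 10/33z²
  so R(z) = 1 + z + 10/33z².

Need |R(x)|<1, x<0.
x=-0.92: |R|=0.3365
R=1: x+10/33x²=0 ⇒ x=−33/10=-3.3000; min R=1−1/(4·10/33)=0.1750>−1
Confirm numerically:
  x=-3.099: |R|=0.81124 <1
  x=-2.644: |R|=0.47440 <1
  x=-1.798: |R|=0.18164 <1
  x=-1.748: |R|=0.17791 <1
  x=-3.686: |R|=1.43115 >1
  x=-3.666: |R|=1.40659 >1
Stable set (-3.3000, 0).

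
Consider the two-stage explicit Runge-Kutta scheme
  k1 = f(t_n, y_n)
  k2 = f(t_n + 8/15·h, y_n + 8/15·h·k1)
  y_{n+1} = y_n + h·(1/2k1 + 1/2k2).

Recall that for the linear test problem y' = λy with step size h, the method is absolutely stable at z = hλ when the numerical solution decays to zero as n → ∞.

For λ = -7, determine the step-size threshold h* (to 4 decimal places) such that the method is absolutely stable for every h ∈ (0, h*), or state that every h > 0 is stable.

Set f=λy, z=hλ:
  k1=λy_n ⇒ h·k1=z·y_n;  k2=λ(1+8/15z)y_n ⇒ h·k2=z(1+8/15z)y_n
  y_{n+1}/y_n = 1 + 1/2z + 1/2z(1+8/15z) = 1 + z + 4/15z²
  R(z) = 1 + z + 4/15z².

Solve |R(x)|<1 on ℝ⁻.
x=-1.31: |R|=0.1476
R=1: x+4/15x²=0 ⇒ x=−15/4=-3.7500; min R=1−1/(4·4/15)=0.0625>−1
Confirm numerically:
  x=-3.661: |R|=0.91311 <1
  x=-2.679: |R|=0.23488 <1
  x=-1.896: |R|=0.06262 <1
  x=-4.279: |R|=1.60362 >1
  x=-4.007: |R|=1.27461 >1
  x=-4.006: |R|=1.27348 >1
Interval (-3.7500, 0).

(-3.7500,0); λ=-7 ⇒ h* = (15/4)/7 = 0.5357.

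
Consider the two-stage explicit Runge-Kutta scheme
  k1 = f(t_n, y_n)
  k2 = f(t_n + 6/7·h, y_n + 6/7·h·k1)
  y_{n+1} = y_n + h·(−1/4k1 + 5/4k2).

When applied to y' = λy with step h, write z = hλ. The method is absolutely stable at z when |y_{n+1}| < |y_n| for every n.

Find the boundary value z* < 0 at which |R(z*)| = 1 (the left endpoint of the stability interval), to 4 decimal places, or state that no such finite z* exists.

left endpoint -0.9333.

Test eqn y'=λy, z=hλ:
  k1=λy_n ⇒ h·k1=z·y_n;  k2=λ(1+6/7z)y_n ⇒ h·k2=z(1+6/7z)y_n
  y_{n+1}/y_n = 1 − 1/4z + 5/4z(1+6/7z) = 1 + z + 15/14z²
  so R(z) = 1 + z + 15/14z².

Need |R(x)|<1, x<0.
x=-0.41: |R|=0.7701
R=1: x+15/14x²=0 ⇒ x=−14/15=-0.9333; min R=1−1/(4·15/14)=0.7667>−1
Confirm numerically:
  x=-0.875: |R|=0.94531 <1
  x=-0.794: |R|=0.88147 <1
  x=-0.783: |R|=0.87388 <1
  x=-0.663: |R|=0.80797 <1
  x=-1.423: |R|=1.74657 >1
  x=-1.377: |R|=1.65457 >1
So |R|<1 on (-0.9333, 0).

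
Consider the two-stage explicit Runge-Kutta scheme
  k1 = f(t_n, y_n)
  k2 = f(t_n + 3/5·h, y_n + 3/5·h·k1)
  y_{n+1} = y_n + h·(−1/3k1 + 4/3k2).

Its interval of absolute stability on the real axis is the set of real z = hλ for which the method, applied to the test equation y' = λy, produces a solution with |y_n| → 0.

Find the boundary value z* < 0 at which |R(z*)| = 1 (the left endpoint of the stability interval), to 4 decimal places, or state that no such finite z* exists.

Test eqn y'=λy, z=hλ:
  k1=λy_n ⇒ h·k1=z·y_n;  k2=λ(1+3/5z)y_n ⇒ h·k2=z(1+3/5z)y_n
  y_{n+1}/y_n = 1 − 1/3z + 4/3z(1+3/5z) = 1 + z + 4/5z²
  Hence R(z) = 1 + z + 4/5z².

Need |R(x)|<1, x<0.
x=-1.53: |R|=1.3427
R=1: x+4/5x²=0 ⇒ x=−5/4=-1.2500; min R=1−1/(4·4/5)=0.6875>−1
Confirm numerically:
  x=-0.875: |R|=0.73750 <1
  x=-0.864: |R|=0.73320 <1
  x=-0.847: |R|=0.72693 <1
  x=-0.699: |R|=0.69188 <1
  x=-1.845: |R|=1.87822 >1
  x=-1.704: |R|=1.61889 >1
  x=-1.551: |R|=1.37348 >1
Interval (-1.2500, 0).

left endpoint -1.2500.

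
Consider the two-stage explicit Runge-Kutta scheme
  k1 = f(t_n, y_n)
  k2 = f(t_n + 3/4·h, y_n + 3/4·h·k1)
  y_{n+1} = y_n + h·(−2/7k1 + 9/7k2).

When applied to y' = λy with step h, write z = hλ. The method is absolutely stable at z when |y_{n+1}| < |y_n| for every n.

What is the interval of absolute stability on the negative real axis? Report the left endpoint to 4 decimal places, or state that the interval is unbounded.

On y'=λy, z=hλ:
  k1=λy_n ⇒ h·k1=z·y_n;  k2=λ(1+3/4z)y_n ⇒ h·k2=z(1+3/4z)y_n
  y_{n+1}/y_n = 1 − 2/7z + 9/7z(1+3/4z) = 1 + z + 27/28z²
  R(z) = 1 + z + 27/28z².

Solve |R(x)|<1 on ℝ⁻.
x=-1.18: |R|=1.1627
R=1: x+27/28x²=0 ⇒ x=−28/27=-1.0370; min R=1−1/(4·27/28)=0.7407>−1
Confirm numerically:
  x=-0.881: |R|=0.86744 <1
  x=-0.655: |R|=0.75870 <1
  x=-0.561: |R|=0.74248 <1
  x=-1.606: |R|=1.88112 >1
  x=-1.402: |R|=1.49340 >1
  x=-1.205: |R|=1.19517 >1
Stable set (-1.0370, 0).

z∈(-1.0370,0).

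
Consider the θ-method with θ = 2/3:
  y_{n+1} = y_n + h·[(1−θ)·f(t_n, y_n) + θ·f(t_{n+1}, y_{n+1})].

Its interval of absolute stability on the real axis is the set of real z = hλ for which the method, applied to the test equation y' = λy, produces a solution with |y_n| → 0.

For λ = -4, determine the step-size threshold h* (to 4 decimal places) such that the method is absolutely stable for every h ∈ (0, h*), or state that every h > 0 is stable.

Test eqn y'=λy, z=hλ:
  y_{n+1} = y_n + z·[1/3·y_n + 2/3·y_{n+1}] ⇒ (1 − 2/3z)y_{n+1} = (1 + 1/3z)y_n
  so R(z) = (1 + 1/3z)/(1 − 2/3z).

Boundary: |R(x)|=1, x<0.
x=-1.79: |R|=0.1839
x=-2: |R|=0.1429
x=-10: |R|=0.3043
x=-100: |R|=0.4778
θ=2/3≥1/2 ⇒ |1+1/3x|<|1−2/3x| ∀x<0 ⇒ stable on all of ℝ⁻.

unbounded; (−∞, 0). Any h>0 works for λ=-4.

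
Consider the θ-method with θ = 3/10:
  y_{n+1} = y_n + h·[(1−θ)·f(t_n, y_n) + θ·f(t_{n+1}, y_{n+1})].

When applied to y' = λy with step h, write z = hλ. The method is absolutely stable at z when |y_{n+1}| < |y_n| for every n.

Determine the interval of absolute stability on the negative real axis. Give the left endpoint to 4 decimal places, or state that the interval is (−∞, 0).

(-5.0000, 0).

With y'=λy (z=hλ):
  y_{n+1} = y_n + z·[7/10·y_n + 3/10·y_{n+1}] ⇒ (1 − 3/10z)y_{n+1} = (1 + 7/10z)y_n
  R(z) = (1 + 7/10z)/(1 − 3/10z).

Solve |R(x)|<1 on ℝ⁻.
x=-1: |R|=0.2308
R=−1: 1+7/10x = −1+3/10x ⇒ -2/5x=2 ⇒ x=2/(-2/5)=-5.0000
Confirm numerically:
  x=-4.145: |R|=0.84756 <1
  x=-2.658: |R|=0.47880 <1
  x=-2.036: |R|=0.26397 <1
  x=-5.462: |R|=1.07004 >1
  x=-5.203: |R|=1.03171 >1
So |R|<1 on (-5.0000, 0).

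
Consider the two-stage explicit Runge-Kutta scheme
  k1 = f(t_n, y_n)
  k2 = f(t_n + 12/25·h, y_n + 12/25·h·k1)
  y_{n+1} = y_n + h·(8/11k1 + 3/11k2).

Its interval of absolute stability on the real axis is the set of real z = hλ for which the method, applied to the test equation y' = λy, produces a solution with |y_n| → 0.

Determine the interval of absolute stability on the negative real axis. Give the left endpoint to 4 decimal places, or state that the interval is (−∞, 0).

z∈(-7.6389,0).

With y'=λy (z=hλ):
  k1=λy_n ⇒ h·k1=z·y_n;  k2=λ(1+12/25z)y_n ⇒ h·k2=z(1+12/25z)y_n
  y_{n+1}/y_n = 1 + 8/11z + 3/11z(1+12/25z) = 1 + z + 36/275z²
  so R(z) = 1 + z + 36/275z².

Need |R(x)|<1, x<0.
x=-1.76: |R|=0.3545
R=1: x+36/275x²=0 ⇒ x=−275/36=-7.6389; min R=1−1/(4·36/275)=-0.9097>−1
Confirm numerically:
  x=-7.281: |R|=0.65888 <1
  x=-6.655: |R|=0.14284 <1
  x=-4.040: |R|=0.90335 <1
  x=-8.074: |R|=1.45990 >1
  x=-8.012: |R|=1.39134 >1
Stable set (-7.6389, 0).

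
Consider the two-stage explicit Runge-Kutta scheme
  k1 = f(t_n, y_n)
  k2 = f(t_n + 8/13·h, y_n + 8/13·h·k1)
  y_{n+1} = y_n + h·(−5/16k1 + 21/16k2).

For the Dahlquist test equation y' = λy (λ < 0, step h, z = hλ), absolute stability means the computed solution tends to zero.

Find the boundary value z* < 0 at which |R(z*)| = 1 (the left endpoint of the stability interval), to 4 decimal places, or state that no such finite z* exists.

z* = -1.2381.

Test eqn y'=λy, z=hλ:
  k1=λy_n ⇒ h·k1=z·y_n;  k2=λ(1+8/13z)y_n ⇒ h·k2=z(1+8/13z)y_n
  y_{n+1}/y_n = 1 − 5/16z + 21/16z(1+8/13z) = 1 + z + 21/26z²
  ⇒ R(z) = 1 + z + 21/26z².

Find x<0 with |R(x)|<1.
x=-0.7: |R|=0.6958
R=1: x+21/26x²=0 ⇒ x=−26/21=-1.2381; min R=1−1/(4·21/26)=0.6905>−1
Confirm numerically:
  x=-1.135: |R|=0.90549 <1
  x=-0.919: |R|=0.76315 <1
  x=-0.705: |R|=0.69644 <1
  x=-0.670: |R|=0.69257 <1
  x=-1.800: |R|=1.81692 >1
  x=-1.777: |R|=1.77347 >1
  x=-1.469: |R|=1.27397 >1
So |R|<1 on (-1.2381, 0).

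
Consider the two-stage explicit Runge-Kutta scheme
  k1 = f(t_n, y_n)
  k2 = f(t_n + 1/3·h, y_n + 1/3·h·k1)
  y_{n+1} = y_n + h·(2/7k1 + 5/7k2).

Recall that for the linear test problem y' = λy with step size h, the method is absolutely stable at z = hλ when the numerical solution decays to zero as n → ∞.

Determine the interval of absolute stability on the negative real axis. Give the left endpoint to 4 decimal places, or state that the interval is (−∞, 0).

With y'=λy (z=hλ):
  k1=λy_n ⇒ h·k1=z·y_n;  k2=λ(1+1/3z)y_n ⇒ h·k2=z(1+1/3z)y_n
  y_{n+1}/y_n = 1 + 2/7z + 5/7z(1+1/3z) = 1 + z + 5/21z²
  so R(z) = 1 + z + 5/21z².

Need |R(x)|<1, x<0.
x=-1.18: |R|=0.1515
R=1: x+5/21x²=0 ⇒ x=−21/5=-4.2000; min R=1−1/(4·5/21)=-0.0500>−1
Confirm numerically:
  x=-3.743: |R|=0.59273 <1
  x=-3.001: |R|=0.14329 <1
  x=-2.727: |R|=0.04360 <1
  x=-2.114: |R|=0.04995 <1
  x=-4.561: |R|=1.39203 >1
  x=-4.326: |R|=1.12978 >1
So |R|<1 on (-4.2000, 0).

z∈(-4.2000,0).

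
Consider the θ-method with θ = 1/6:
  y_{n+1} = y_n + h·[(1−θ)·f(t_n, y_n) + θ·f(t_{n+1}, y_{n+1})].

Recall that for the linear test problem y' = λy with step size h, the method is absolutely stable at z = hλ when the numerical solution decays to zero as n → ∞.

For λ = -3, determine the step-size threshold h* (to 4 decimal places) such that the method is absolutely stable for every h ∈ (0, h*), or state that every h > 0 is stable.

On y'=λy, z=hλ:
  y_{n+1} = y_n + z·[5/6·y_n + 1/6·y_{n+1}] ⇒ (1 − 1/6z)y_{n+1} = (1 + 5/6z)y_n
  Hence R(z) = (1 + 5/6z)/(1 − 1/6z).

Need |R(x)|<1, x<0.
x=-0.45: |R|=0.5814
R=−1: 1+5/6x = −1+1/6x ⇒ -2/3x=2 ⇒ x=2/(-2/3)=-3.0000
Confirm numerically:
  x=-1.540: |R|=0.22546 <1
  x=-1.515: |R|=0.20958 <1
  x=-1.438: |R|=0.15999 <1
  x=-3.382: |R|=1.16287 >1
  x=-3.243: |R|=1.10516 >1
  x=-3.113: |R|=1.04960 >1
Interval (-3.0000, 0).

(-3.0000,0); λ=-3 ⇒ h* = (3)/3 = 1.0000.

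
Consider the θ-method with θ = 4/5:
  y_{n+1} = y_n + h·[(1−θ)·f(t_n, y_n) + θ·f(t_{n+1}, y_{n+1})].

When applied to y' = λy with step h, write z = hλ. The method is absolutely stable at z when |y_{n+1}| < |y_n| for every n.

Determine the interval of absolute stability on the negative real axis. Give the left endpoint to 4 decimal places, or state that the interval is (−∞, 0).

interval (−∞, 0).

On y'=λy, z=hλ:
  y_{n+1} = y_n + z·[1/5·y_n + 4/5·y_{n+1}] ⇒ (1 − 4/5z)y_{n+1} = (1 + 1/5z)y_n
  R(z) = (1 + 1/5z)/(1 − 4/5z).

Find x<0 with |R(x)|<1.
x=-0.37: |R|=0.7145
x=-2: |R|=0.2308
x=-10: |R|=0.1111
x=-100: |R|=0.2346
θ=4/5≥1/2 ⇒ |1+1/5x|<|1−4/5x| ∀x<0 ⇒ unbounded interval.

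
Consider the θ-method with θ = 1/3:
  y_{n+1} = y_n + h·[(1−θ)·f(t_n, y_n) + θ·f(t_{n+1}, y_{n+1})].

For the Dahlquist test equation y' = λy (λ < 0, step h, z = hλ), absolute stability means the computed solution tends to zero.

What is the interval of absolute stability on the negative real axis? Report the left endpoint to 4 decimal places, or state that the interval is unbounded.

z∈(-6.0000,0).

With y'=λy (z=hλ):
  y_{n+1} = y_n + z·[2/3·y_n + 1/3·y_{n+1}] ⇒ (1 − 1/3z)y_{n+1} = (1 + 2/3z)y_n
  ⇒ R(z) = (1 + 2/3z)/(1 − 1/3z).

Find x<0 with |R(x)|<1.
x=-0.43: |R|=0.6239
R=−1: 1+2/3x = −1+1/3x ⇒ -1/3x=2 ⇒ x=2/(-1/3)=-6.0000
Confirm numerically:
  x=-5.332: |R|=0.91983 <1
  x=-5.009: |R|=0.87626 <1
  x=-4.811: |R|=0.84778 <1
  x=-6.504: |R|=1.05303 >1
  x=-6.257: |R|=1.02776 >1
So |R|<1 on (-6.0000, 0).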